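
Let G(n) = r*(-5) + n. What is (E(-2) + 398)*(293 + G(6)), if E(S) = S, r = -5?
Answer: 128304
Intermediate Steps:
G(n) = 25 + n (G(n) = -5*(-5) + n = 25 + n)
(E(-2) + 398)*(293 + G(6)) = (-2 + 398)*(293 + (25 + 6)) = 396*(293 + 31) = 396*324 = 128304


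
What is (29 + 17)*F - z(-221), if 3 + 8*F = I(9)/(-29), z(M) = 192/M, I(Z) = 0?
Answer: -14481/884 ≈ -16.381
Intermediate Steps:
F = -3/8 (F = -3/8 + (0/(-29))/8 = -3/8 + (0*(-1/29))/8 = -3/8 + (⅛)*0 = -3/8 + 0 = -3/8 ≈ -0.37500)
(29 + 17)*F - z(-221) = (29 + 17)*(-3/8) - 192/(-221) = 46*(-3/8) - 192*(-1)/221 = -69/4 - 1*(-192/221) = -69/4 + 192/221 = -14481/884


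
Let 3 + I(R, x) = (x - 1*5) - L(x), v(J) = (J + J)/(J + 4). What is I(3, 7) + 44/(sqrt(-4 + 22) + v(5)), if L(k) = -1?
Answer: -1980/679 + 5346*sqrt(2)/679 ≈ 8.2185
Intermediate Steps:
v(J) = 2*J/(4 + J) (v(J) = (2*J)/(4 + J) = 2*J/(4 + J))
I(R, x) = -7 + x (I(R, x) = -3 + ((x - 1*5) - 1*(-1)) = -3 + ((x - 5) + 1) = -3 + ((-5 + x) + 1) = -3 + (-4 + x) = -7 + x)
I(3, 7) + 44/(sqrt(-4 + 22) + v(5)) = (-7 + 7) + 44/(sqrt(-4 + 22) + 2*5/(4 + 5)) = 0 + 44/(sqrt(18) + 2*5/9) = 0 + 44/(3*sqrt(2) + 2*5*(1/9)) = 0 + 44/(3*sqrt(2) + 10/9) = 0 + 44/(10/9 + 3*sqrt(2)) = 44/(10/9 + 3*sqrt(2))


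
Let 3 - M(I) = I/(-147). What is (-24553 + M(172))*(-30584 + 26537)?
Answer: 4868106622/49 ≈ 9.9349e+7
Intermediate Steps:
M(I) = 3 + I/147 (M(I) = 3 - I/(-147) = 3 - I*(-1)/147 = 3 - (-1)*I/147 = 3 + I/147)
(-24553 + M(172))*(-30584 + 26537) = (-24553 + (3 + (1/147)*172))*(-30584 + 26537) = (-24553 + (3 + 172/147))*(-4047) = (-24553 + 613/147)*(-4047) = -3608678/147*(-4047) = 4868106622/49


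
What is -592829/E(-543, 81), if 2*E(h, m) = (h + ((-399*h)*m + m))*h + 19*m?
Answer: 592829/4764486213 ≈ 0.00012443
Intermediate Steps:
E(h, m) = 19*m/2 + h*(h + m - 399*h*m)/2 (E(h, m) = ((h + ((-399*h)*m + m))*h + 19*m)/2 = ((h + (-399*h*m + m))*h + 19*m)/2 = ((h + (m - 399*h*m))*h + 19*m)/2 = ((h + m - 399*h*m)*h + 19*m)/2 = (h*(h + m - 399*h*m) + 19*m)/2 = (19*m + h*(h + m - 399*h*m))/2 = 19*m/2 + h*(h + m - 399*h*m)/2)
-592829/E(-543, 81) = -592829/((1/2)*(-543)**2 + (19/2)*81 + (1/2)*(-543)*81 - 399/2*81*(-543)**2) = -592829/((1/2)*294849 + 1539/2 - 43983/2 - 399/2*81*294849) = -592829/(294849/2 + 1539/2 - 43983/2 - 9529224831/2) = -592829/(-4764486213) = -592829*(-1/4764486213) = 592829/4764486213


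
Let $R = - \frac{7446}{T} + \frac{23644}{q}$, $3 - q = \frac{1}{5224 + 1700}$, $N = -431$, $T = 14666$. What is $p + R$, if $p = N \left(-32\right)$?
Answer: $\frac{3301126986671}{152313743} \approx 21673.0$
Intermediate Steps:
$p = 13792$ ($p = \left(-431\right) \left(-32\right) = 13792$)
$q = \frac{20771}{6924}$ ($q = 3 - \frac{1}{5224 + 1700} = 3 - \frac{1}{6924} = \frac{20771}{6924} \approx 2.9999$)
$R = \frac{1200415843215}{152313743}$ ($R = - \frac{7446}{14666} + \frac{23644}{\frac{20771}{6924}} = \left(-7446\right) \frac{1}{14666} + 23644 \cdot \frac{6924}{20771} = - \frac{3723}{7333} + \frac{163711056}{20771} = \frac{1200415843215}{152313743} \approx 7881.2$)
$p + R = 13792 + \frac{1200415843215}{152313743} = \frac{3301126986671}{152313743}$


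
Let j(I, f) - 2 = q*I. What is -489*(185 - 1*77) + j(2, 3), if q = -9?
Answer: -52828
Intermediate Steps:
j(I, f) = 2 - 9*I
-489*(185 - 1*77) + j(2, 3) = -489*(185 - 1*77) + (2 - 9*2) = -489*(185 - 77) + (2 - 18) = -489*108 - 16 = -52812 - 16 = -52828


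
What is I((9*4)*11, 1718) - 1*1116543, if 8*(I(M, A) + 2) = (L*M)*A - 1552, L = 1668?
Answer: 140731649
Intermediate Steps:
I(M, A) = -196 + 417*A*M/2 (I(M, A) = -2 + ((1668*M)*A - 1552)/8 = -2 + (1668*A*M - 1552)/8 = -2 + (-1552 + 1668*A*M)/8 = -2 + (-194 + 417*A*M/2) = -196 + 417*A*M/2)
I((9*4)*11, 1718) - 1*1116543 = (-196 + (417/2)*1718*((9*4)*11)) - 1*1116543 = (-196 + (417/2)*1718*(36*11)) - 1116543 = (-196 + (417/2)*1718*396) - 1116543 = (-196 + 141848388) - 1116543 = 141848192 - 1116543 = 140731649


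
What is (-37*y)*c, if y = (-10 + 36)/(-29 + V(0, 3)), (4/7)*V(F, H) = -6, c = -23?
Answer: -44252/79 ≈ -560.15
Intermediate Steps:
V(F, H) = -21/2 (V(F, H) = (7/4)*(-6) = -21/2)
y = -52/79 (y = (-10 + 36)/(-29 - 21/2) = 26/(-79/2) = 26*(-2/79) = -52/79 ≈ -0.65823)
(-37*y)*c = -37*(-52/79)*(-23) = (1924/79)*(-23) = -44252/79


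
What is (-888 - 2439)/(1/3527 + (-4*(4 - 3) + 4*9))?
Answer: -11734329/112865 ≈ -103.97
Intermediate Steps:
(-888 - 2439)/(1/3527 + (-4*(4 - 3) + 4*9)) = -3327/(1/3527 + (-4*1 + 36)) = -3327/(1/3527 + (-4 + 36)) = -3327/(1/3527 + 32) = -3327/112865/3527 = -3327*3527/112865 = -11734329/112865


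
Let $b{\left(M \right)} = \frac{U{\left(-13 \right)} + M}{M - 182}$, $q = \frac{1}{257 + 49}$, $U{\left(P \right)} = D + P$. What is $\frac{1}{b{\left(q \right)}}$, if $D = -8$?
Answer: $\frac{55691}{6425} \approx 8.6679$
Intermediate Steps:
$U{\left(P \right)} = -8 + P$
$q = \frac{1}{306} \approx 0.003268$
$b{\left(M \right)} = \frac{-21 + M}{-182 + M}$ ($b{\left(M \right)} = \frac{\left(-8 - 13\right) + M}{M - 182} = \frac{-21 + M}{-182 + M}$)
$\frac{1}{b{\left(q \right)}} = \frac{1}{\frac{1}{-182 + \frac{1}{306}} \left(-21 + \frac{1}{306}\right)} = \frac{1}{\frac{1}{- \frac{55691}{306}} \left(- \frac{6425}{306}\right)} = \frac{1}{\left(- \frac{306}{55691}\right) \left(- \frac{6425}{306}\right)} = \frac{1}{\frac{6425}{55691}} = \frac{55691}{6425}$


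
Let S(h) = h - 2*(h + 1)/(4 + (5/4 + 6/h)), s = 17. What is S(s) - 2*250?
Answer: -62157/127 ≈ -489.43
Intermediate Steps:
S(h) = h - 2*(1 + h)/(21/4 + 6/h) (S(h) = h - 2*(1 + h)/(4 + (5*(¼) + 6/h)) = h - 2*(1 + h)/(4 + (5/4 + 6/h)) = h - 2*(1 + h)/(21/4 + 6/h))
S(s) - 2*250 = (⅓)*17*(16 + 13*17)/(8 + 7*17) - 2*250 = (⅓)*17*(16 + 221)/(8 + 119) - 500 = (⅓)*17*237/127 - 500 = (⅓)*17*(1/127)*237 - 500 = 1343/127 - 500 = -62157/127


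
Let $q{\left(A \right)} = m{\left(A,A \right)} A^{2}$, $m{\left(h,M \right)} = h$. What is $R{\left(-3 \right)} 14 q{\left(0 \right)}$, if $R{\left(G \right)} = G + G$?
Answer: $0$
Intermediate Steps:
$R{\left(G \right)} = 2 G$
$q{\left(A \right)} = A^{3}$ ($q{\left(A \right)} = A A^{2} = A^{3}$)
$R{\left(-3 \right)} 14 q{\left(0 \right)} = 2 \left(-3\right) 14 \cdot 0^{3} = \left(-6\right) 14 \cdot 0 = \left(-84\right) 0 = 0$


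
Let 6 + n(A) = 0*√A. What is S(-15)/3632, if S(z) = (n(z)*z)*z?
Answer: -675/1816 ≈ -0.37170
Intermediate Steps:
n(A) = -6 (n(A) = -6 + 0*√A = -6 + 0 = -6)
S(z) = -6*z² (S(z) = (-6*z)*z = -6*z²)
S(-15)/3632 = -6*(-15)²/3632 = -6*225*(1/3632) = -1350*1/3632 = -675/1816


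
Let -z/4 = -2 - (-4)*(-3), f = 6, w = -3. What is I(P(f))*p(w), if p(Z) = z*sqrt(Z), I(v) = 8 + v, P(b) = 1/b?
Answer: 1372*I*sqrt(3)/3 ≈ 792.13*I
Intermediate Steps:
P(b) = 1/b
z = 56 (z = -4*(-2 - (-4)*(-3)) = -4*(-2 - 4*3) = -4*(-2 - 12) = -4*(-14) = 56)
p(Z) = 56*sqrt(Z)
I(P(f))*p(w) = (8 + 1/6)*(56*sqrt(-3)) = (8 + 1/6)*(56*(I*sqrt(3))) = 49*(56*I*sqrt(3))/6 = 1372*I*sqrt(3)/3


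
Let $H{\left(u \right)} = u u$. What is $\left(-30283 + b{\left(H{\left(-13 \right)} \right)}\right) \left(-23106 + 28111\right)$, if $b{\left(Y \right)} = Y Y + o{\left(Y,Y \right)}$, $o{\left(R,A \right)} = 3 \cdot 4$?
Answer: $-8558550$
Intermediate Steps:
$o{\left(R,A \right)} = 12$
$H{\left(u \right)} = u^{2}$
$b{\left(Y \right)} = 12 + Y^{2}$ ($b{\left(Y \right)} = Y Y + 12 = Y^{2} + 12 = 12 + Y^{2}$)
$\left(-30283 + b{\left(H{\left(-13 \right)} \right)}\right) \left(-23106 + 28111\right) = \left(-30283 + \left(12 + \left(\left(-13\right)^{2}\right)^{2}\right)\right) \left(-23106 + 28111\right) = \left(-30283 + \left(12 + 169^{2}\right)\right) 5005 = \left(-30283 + \left(12 + 28561\right)\right) 5005 = \left(-30283 + 28573\right) 5005 = \left(-1710\right) 5005 = -8558550$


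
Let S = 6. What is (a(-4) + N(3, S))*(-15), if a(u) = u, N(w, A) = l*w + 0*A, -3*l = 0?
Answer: 60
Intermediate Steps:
l = 0 (l = -⅓*0 = 0)
N(w, A) = 0 (N(w, A) = 0*w + 0*A = 0 + 0 = 0)
(a(-4) + N(3, S))*(-15) = (-4 + 0)*(-15) = -4*(-15) = 60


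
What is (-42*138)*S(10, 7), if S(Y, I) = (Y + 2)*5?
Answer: -347760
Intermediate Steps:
S(Y, I) = 10 + 5*Y (S(Y, I) = (2 + Y)*5 = 10 + 5*Y)
(-42*138)*S(10, 7) = (-42*138)*(10 + 5*10) = -5796*(10 + 50) = -5796*60 = -347760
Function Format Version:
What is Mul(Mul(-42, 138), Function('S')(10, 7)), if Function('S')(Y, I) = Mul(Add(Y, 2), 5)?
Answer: -347760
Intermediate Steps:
Function('S')(Y, I) = Add(10, Mul(5, Y)) (Function('S')(Y, I) = Mul(Add(2, Y), 5) = Add(10, Mul(5, Y)))
Mul(Mul(-42, 138), Function('S')(10, 7)) = Mul(Mul(-42, 138), Add(10, Mul(5, 10))) = Mul(-5796, Add(10, 50)) = Mul(-5796, 60) = -347760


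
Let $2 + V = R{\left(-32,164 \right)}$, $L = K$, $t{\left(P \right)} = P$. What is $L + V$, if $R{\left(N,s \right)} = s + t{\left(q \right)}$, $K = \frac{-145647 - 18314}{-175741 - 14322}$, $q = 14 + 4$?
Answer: $\frac{34375301}{190063} \approx 180.86$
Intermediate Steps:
$q = 18$
$K = \frac{163961}{190063}$ ($K = - \frac{163961}{-190063} = \left(-163961\right) \left(- \frac{1}{190063}\right) = \frac{163961}{190063} \approx 0.86267$)
$R{\left(N,s \right)} = 18 + s$ ($R{\left(N,s \right)} = s + 18 = 18 + s$)
$L = \frac{163961}{190063} \approx 0.86267$
$V = 180$ ($V = -2 + \left(18 + 164\right) = -2 + 182 = 180$)
$L + V = \frac{163961}{190063} + 180 = \frac{34375301}{190063}$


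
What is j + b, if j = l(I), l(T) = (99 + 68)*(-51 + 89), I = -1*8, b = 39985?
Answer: 46331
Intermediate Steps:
I = -8
l(T) = 6346 (l(T) = 167*38 = 6346)
j = 6346
j + b = 6346 + 39985 = 46331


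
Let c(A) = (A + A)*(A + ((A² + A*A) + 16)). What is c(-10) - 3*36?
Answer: -4228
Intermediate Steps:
c(A) = 2*A*(16 + A + 2*A²) (c(A) = (2*A)*(A + ((A² + A²) + 16)) = (2*A)*(A + (2*A² + 16)) = (2*A)*(A + (16 + 2*A²)) = (2*A)*(16 + A + 2*A²) = 2*A*(16 + A + 2*A²))
c(-10) - 3*36 = 2*(-10)*(16 - 10 + 2*(-10)²) - 3*36 = 2*(-10)*(16 - 10 + 2*100) - 108 = 2*(-10)*(16 - 10 + 200) - 108 = 2*(-10)*206 - 108 = -4120 - 108 = -4228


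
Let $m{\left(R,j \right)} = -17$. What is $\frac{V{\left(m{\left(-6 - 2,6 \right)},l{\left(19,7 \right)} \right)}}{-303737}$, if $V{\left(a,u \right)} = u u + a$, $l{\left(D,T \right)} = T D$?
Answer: $- \frac{17672}{303737} \approx -0.058182$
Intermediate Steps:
$l{\left(D,T \right)} = D T$
$V{\left(a,u \right)} = a + u^{2}$ ($V{\left(a,u \right)} = u^{2} + a = a + u^{2}$)
$\frac{V{\left(m{\left(-6 - 2,6 \right)},l{\left(19,7 \right)} \right)}}{-303737} = \frac{-17 + \left(19 \cdot 7\right)^{2}}{-303737} = \left(-17 + 133^{2}\right) \left(- \frac{1}{303737}\right) = \left(-17 + 17689\right) \left(- \frac{1}{303737}\right) = 17672 \left(- \frac{1}{303737}\right) = - \frac{17672}{303737}$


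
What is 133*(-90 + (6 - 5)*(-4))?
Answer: -12502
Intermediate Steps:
133*(-90 + (6 - 5)*(-4)) = 133*(-90 + 1*(-4)) = 133*(-90 - 4) = 133*(-94) = -12502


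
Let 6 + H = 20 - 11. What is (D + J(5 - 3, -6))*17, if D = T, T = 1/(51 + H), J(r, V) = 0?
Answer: 17/54 ≈ 0.31481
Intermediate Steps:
H = 3 (H = -6 + (20 - 11) = -6 + 9 = 3)
T = 1/54 (T = 1/(51 + 3) = 1/54 ≈ 0.018519)
D = 1/54 ≈ 0.018519
(D + J(5 - 3, -6))*17 = (1/54 + 0)*17 = (1/54)*17 = 17/54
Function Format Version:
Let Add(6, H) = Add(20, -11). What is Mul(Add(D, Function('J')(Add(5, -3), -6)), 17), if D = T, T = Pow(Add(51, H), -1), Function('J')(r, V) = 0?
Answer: Rational(17, 54) ≈ 0.31481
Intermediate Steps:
H = 3 (H = Add(-6, Add(20, -11)) = Add(-6, 9) = 3)
T = Rational(1, 54) (T = Pow(Add(51, 3), -1) = Pow(54, -1) = Rational(1, 54) ≈ 0.018519)
D = Rational(1, 54) ≈ 0.018519
Mul(Add(D, Function('J')(Add(5, -3), -6)), 17) = Mul(Add(Rational(1, 54), 0), 17) = Mul(Rational(1, 54), 17) = Rational(17, 54)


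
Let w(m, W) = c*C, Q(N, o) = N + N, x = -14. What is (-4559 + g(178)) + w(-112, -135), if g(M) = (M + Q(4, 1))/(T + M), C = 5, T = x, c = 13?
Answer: -368415/82 ≈ -4492.9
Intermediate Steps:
T = -14
Q(N, o) = 2*N
w(m, W) = 65 (w(m, W) = 13*5 = 65)
g(M) = (8 + M)/(-14 + M) (g(M) = (M + 2*4)/(-14 + M) = (M + 8)/(-14 + M) = (8 + M)/(-14 + M))
(-4559 + g(178)) + w(-112, -135) = (-4559 + (8 + 178)/(-14 + 178)) + 65 = (-4559 + 186/164) + 65 = (-4559 + (1/164)*186) + 65 = (-4559 + 93/82) + 65 = -373745/82 + 65 = -368415/82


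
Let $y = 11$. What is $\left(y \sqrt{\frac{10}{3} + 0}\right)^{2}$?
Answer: $\frac{1210}{3} \approx 403.33$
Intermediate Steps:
$\left(y \sqrt{\frac{10}{3} + 0}\right)^{2} = \left(11 \sqrt{\frac{10}{3} + 0}\right)^{2} = \left(11 \sqrt{\frac{10}{3}}\right)^{2} = \left(11 \frac{\sqrt{30}}{3}\right)^{2} = \left(\frac{11 \sqrt{30}}{3}\right)^{2} = \frac{1210}{3}$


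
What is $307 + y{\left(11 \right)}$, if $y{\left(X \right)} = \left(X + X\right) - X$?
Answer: $318$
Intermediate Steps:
$y{\left(X \right)} = X$ ($y{\left(X \right)} = 2 X - X = X$)
$307 + y{\left(11 \right)} = 307 + 11 = 318$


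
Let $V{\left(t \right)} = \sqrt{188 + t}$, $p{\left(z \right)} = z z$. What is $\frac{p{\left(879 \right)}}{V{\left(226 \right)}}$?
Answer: $\frac{257547 \sqrt{46}}{46} \approx 37973.0$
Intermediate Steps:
$p{\left(z \right)} = z^{2}$
$\frac{p{\left(879 \right)}}{V{\left(226 \right)}} = \frac{879^{2}}{\sqrt{188 + 226}} = \frac{772641}{\sqrt{414}} = \frac{772641}{3 \sqrt{46}} = 772641 \frac{\sqrt{46}}{138} = \frac{257547 \sqrt{46}}{46}$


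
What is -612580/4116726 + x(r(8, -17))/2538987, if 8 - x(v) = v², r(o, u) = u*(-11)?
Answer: -283209585691/1742052299427 ≈ -0.16257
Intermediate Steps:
r(o, u) = -11*u
x(v) = 8 - v²
-612580/4116726 + x(r(8, -17))/2538987 = -612580/4116726 + (8 - (-11*(-17))²)/2538987 = -612580*1/4116726 + (8 - 1*187²)*(1/2538987) = -306290/2058363 + (8 - 1*34969)*(1/2538987) = -306290/2058363 + (8 - 34969)*(1/2538987) = -306290/2058363 - 34961*1/2538987 = -306290/2058363 - 34961/2538987 = -283209585691/1742052299427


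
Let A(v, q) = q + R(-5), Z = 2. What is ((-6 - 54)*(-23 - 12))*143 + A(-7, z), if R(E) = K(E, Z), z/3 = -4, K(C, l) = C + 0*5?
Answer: 300283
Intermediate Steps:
K(C, l) = C (K(C, l) = C + 0 = C)
z = -12 (z = 3*(-4) = -12)
R(E) = E
A(v, q) = -5 + q (A(v, q) = q - 5 = -5 + q)
((-6 - 54)*(-23 - 12))*143 + A(-7, z) = ((-6 - 54)*(-23 - 12))*143 + (-5 - 12) = -60*(-35)*143 - 17 = 2100*143 - 17 = 300300 - 17 = 300283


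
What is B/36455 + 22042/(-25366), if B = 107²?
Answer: -256562888/462358765 ≈ -0.55490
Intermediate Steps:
B = 11449
B/36455 + 22042/(-25366) = 11449/36455 + 22042/(-25366) = 11449*(1/36455) + 22042*(-1/25366) = 11449/36455 - 11021/12683 = -256562888/462358765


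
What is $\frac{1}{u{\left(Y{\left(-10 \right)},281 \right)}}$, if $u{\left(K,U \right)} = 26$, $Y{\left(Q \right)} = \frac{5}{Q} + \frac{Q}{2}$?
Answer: $\frac{1}{26} \approx 0.038462$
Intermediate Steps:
$Y{\left(Q \right)} = \frac{Q}{2} + \frac{5}{Q}$ ($Y{\left(Q \right)} = \frac{5}{Q} + Q \frac{1}{2} = \frac{5}{Q} + \frac{Q}{2} = \frac{Q}{2} + \frac{5}{Q}$)
$\frac{1}{u{\left(Y{\left(-10 \right)},281 \right)}} = \frac{1}{26}$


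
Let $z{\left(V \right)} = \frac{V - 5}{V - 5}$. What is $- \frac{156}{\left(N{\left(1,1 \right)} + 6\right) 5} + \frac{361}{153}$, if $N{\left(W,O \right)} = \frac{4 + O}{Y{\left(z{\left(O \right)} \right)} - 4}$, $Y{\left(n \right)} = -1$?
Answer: $- \frac{14843}{3825} \approx -3.8805$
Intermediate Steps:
$z{\left(V \right)} = 1$ ($z{\left(V \right)} = \frac{-5 + V}{-5 + V} = 1$)
$N{\left(W,O \right)} = - \frac{4}{5} - \frac{O}{5}$ ($N{\left(W,O \right)} = \frac{4 + O}{-1 - 4} = \frac{4 + O}{-5} = \left(4 + O\right) \left(- \frac{1}{5}\right) = - \frac{4}{5} - \frac{O}{5}$)
$- \frac{156}{\left(N{\left(1,1 \right)} + 6\right) 5} + \frac{361}{153} = - \frac{156}{\left(\left(- \frac{4}{5} - \frac{1}{5}\right) + 6\right) 5} + \frac{361}{153} = - \frac{156}{\left(\left(- \frac{4}{5} - \frac{1}{5}\right) + 6\right) 5} + 361 \cdot \frac{1}{153} = - \frac{156}{\left(-1 + 6\right) 5} + \frac{361}{153} = - \frac{156}{5 \cdot 5} + \frac{361}{153} = - \frac{156}{25} + \frac{361}{153} = - \frac{14843}{3825}$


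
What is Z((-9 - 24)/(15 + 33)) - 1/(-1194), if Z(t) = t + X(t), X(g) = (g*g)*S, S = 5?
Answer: 256241/152832 ≈ 1.6766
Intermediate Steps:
X(g) = 5*g**2 (X(g) = (g*g)*5 = g**2*5 = 5*g**2)
Z(t) = t + 5*t**2
Z((-9 - 24)/(15 + 33)) - 1/(-1194) = ((-9 - 24)/(15 + 33))*(1 + 5*((-9 - 24)/(15 + 33))) - 1/(-1194) = (-33/48)*(1 + 5*(-33/48)) - 1*(-1/1194) = (-33*1/48)*(1 + 5*(-33*1/48)) + 1/1194 = -11*(1 + 5*(-11/16))/16 + 1/1194 = -11*(1 - 55/16)/16 + 1/1194 = -11/16*(-39/16) + 1/1194 = 429/256 + 1/1194 = 256241/152832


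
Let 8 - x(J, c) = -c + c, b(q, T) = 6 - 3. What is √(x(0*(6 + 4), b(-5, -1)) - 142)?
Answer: I*√134 ≈ 11.576*I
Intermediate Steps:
b(q, T) = 3
x(J, c) = 8 (x(J, c) = 8 - (-c + c) = 8 - 1*0 = 8 + 0 = 8)
√(x(0*(6 + 4), b(-5, -1)) - 142) = √(8 - 142) = √(-134) = I*√134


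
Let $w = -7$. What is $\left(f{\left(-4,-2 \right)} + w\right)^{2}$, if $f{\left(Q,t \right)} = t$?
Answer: $81$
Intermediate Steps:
$\left(f{\left(-4,-2 \right)} + w\right)^{2} = \left(-2 - 7\right)^{2} = \left(-9\right)^{2} = 81$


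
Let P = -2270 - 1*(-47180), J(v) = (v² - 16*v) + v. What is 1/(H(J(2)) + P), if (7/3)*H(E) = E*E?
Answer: 7/316398 ≈ 2.2124e-5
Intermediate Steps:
J(v) = v² - 15*v
P = 44910 (P = -2270 + 47180 = 44910)
H(E) = 3*E²/7 (H(E) = 3*(E*E)/7 = 3*E²/7)
1/(H(J(2)) + P) = 1/(3*(2*(-15 + 2))²/7 + 44910) = 1/(3*(2*(-13))²/7 + 44910) = 1/((3/7)*(-26)² + 44910) = 1/((3/7)*676 + 44910) = 1/(2028/7 + 44910) = 1/(316398/7) = 7/316398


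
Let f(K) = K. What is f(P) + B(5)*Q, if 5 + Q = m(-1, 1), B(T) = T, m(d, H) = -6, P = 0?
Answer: -55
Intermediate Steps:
Q = -11 (Q = -5 - 6 = -11)
f(P) + B(5)*Q = 0 + 5*(-11) = 0 - 55 = -55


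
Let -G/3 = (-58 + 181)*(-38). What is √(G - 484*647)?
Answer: I*√299126 ≈ 546.92*I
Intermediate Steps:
G = 14022 (G = -3*(-58 + 181)*(-38) = -369*(-38) = -3*(-4674) = 14022)
√(G - 484*647) = √(14022 - 484*647) = √(14022 - 313148) = √(-299126) = I*√299126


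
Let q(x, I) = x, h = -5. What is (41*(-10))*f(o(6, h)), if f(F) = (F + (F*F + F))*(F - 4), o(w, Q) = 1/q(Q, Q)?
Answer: -15498/25 ≈ -619.92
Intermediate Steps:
o(w, Q) = 1/Q
f(F) = (-4 + F)*(F² + 2*F) (f(F) = (F + (F² + F))*(-4 + F) = (F + (F + F²))*(-4 + F) = (F² + 2*F)*(-4 + F) = (-4 + F)*(F² + 2*F))
(41*(-10))*f(o(6, h)) = (41*(-10))*((-8 + (1/(-5))² - 2/(-5))/(-5)) = -(-82)*(-8 + (-⅕)² - 2*(-⅕)) = -(-82)*(-8 + 1/25 + ⅖) = -(-82)*(-189)/25 = -410*189/125 = -15498/25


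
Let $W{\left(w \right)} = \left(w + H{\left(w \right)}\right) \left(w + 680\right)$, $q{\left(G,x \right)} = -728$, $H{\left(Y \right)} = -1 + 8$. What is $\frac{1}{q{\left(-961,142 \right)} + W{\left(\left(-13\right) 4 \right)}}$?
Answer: $- \frac{1}{28988} \approx -3.4497 \cdot 10^{-5}$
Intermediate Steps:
$H{\left(Y \right)} = 7$
$W{\left(w \right)} = \left(7 + w\right) \left(680 + w\right)$ ($W{\left(w \right)} = \left(w + 7\right) \left(w + 680\right) = \left(7 + w\right) \left(680 + w\right)$)
$\frac{1}{q{\left(-961,142 \right)} + W{\left(\left(-13\right) 4 \right)}} = \frac{1}{-728 + \left(4760 + \left(\left(-13\right) 4\right)^{2} + 687 \left(\left(-13\right) 4\right)\right)} = \frac{1}{-728 + \left(4760 + \left(-52\right)^{2} + 687 \left(-52\right)\right)} = \frac{1}{-728 + \left(4760 + 2704 - 35724\right)} = \frac{1}{-728 - 28260} = \frac{1}{-28988} = - \frac{1}{28988}$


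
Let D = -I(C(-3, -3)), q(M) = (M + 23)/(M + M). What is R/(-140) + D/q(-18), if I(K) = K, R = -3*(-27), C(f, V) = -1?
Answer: -1089/140 ≈ -7.7786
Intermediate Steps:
R = 81
q(M) = (23 + M)/(2*M) (q(M) = (23 + M)/((2*M)) = (23 + M)*(1/(2*M)) = (23 + M)/(2*M))
D = 1 (D = -1*(-1) = 1)
R/(-140) + D/q(-18) = 81/(-140) + 1/((½)*(23 - 18)/(-18)) = 81*(-1/140) + 1/((½)*(-1/18)*5) = -81/140 + 1/(-5/36) = -81/140 + 1*(-36/5) = -81/140 - 36/5 = -1089/140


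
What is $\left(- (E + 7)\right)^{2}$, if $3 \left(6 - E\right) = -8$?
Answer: $\frac{2209}{9} \approx 245.44$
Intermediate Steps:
$E = \frac{26}{3}$ ($E = 6 - - \frac{8}{3} = 6 + \frac{8}{3} = \frac{26}{3} \approx 8.6667$)
$\left(- (E + 7)\right)^{2} = \left(- (\frac{26}{3} + 7)\right)^{2} = \left(\left(-1\right) \frac{47}{3}\right)^{2} = \left(- \frac{47}{3}\right)^{2} = \frac{2209}{9}$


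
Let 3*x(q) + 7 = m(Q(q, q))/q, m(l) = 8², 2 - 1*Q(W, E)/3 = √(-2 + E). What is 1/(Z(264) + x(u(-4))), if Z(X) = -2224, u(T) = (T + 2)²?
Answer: -1/2221 ≈ -0.00045025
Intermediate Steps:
u(T) = (2 + T)²
Q(W, E) = 6 - 3*√(-2 + E)
m(l) = 64
x(q) = -7/3 + 64/(3*q) (x(q) = -7/3 + (64/q)/3 = -7/3 + 64/(3*q))
1/(Z(264) + x(u(-4))) = 1/(-2224 + (64 - 7*(2 - 4)²)/(3*((2 - 4)²))) = 1/(-2224 + (64 - 7*(-2)²)/(3*((-2)²))) = 1/(-2224 + (⅓)*(64 - 7*4)/4) = 1/(-2224 + (⅓)*(¼)*(64 - 28)) = 1/(-2224 + (⅓)*(¼)*36) = 1/(-2224 + 3) = 1/(-2221) = -1/2221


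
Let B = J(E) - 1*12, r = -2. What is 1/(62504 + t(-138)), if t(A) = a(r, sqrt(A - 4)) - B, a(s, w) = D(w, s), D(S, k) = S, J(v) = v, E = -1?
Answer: 62517/3908375431 - I*sqrt(142)/3908375431 ≈ 1.5996e-5 - 3.0489e-9*I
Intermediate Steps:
a(s, w) = w
B = -13 (B = -1 - 1*12 = -1 - 12 = -13)
t(A) = 13 + sqrt(-4 + A) (t(A) = sqrt(A - 4) - 1*(-13) = sqrt(-4 + A) + 13 = 13 + sqrt(-4 + A))
1/(62504 + t(-138)) = 1/(62504 + (13 + sqrt(-4 - 138))) = 1/(62504 + (13 + sqrt(-142))) = 1/(62504 + (13 + I*sqrt(142))) = 1/(62517 + I*sqrt(142))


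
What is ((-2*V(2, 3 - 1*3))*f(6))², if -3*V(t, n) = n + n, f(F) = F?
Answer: 0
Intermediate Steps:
V(t, n) = -2*n/3 (V(t, n) = -(n + n)/3 = -2*n/3)
((-2*V(2, 3 - 1*3))*f(6))² = (-(-4)*(3 - 1*3)/3*6)² = (-(-4)*(3 - 3)/3*6)² = (-(-4)*0/3*6)² = (-2*0*6)² = (0*6)² = 0² = 0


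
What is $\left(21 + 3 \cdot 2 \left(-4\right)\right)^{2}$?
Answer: $9$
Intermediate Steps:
$\left(21 + 3 \cdot 2 \left(-4\right)\right)^{2} = \left(21 + 6 \left(-4\right)\right)^{2} = \left(21 - 24\right)^{2} = \left(-3\right)^{2} = 9$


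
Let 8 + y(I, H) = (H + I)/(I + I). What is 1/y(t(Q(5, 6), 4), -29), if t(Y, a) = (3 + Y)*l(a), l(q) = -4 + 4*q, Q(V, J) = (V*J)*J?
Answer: -4392/32969 ≈ -0.13322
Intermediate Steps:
Q(V, J) = V*J**2 (Q(V, J) = (J*V)*J = V*J**2)
t(Y, a) = (-4 + 4*a)*(3 + Y) (t(Y, a) = (3 + Y)*(-4 + 4*a) = (-4 + 4*a)*(3 + Y))
y(I, H) = -8 + (H + I)/(2*I) (y(I, H) = -8 + (H + I)/(I + I) = -8 + (H + I)/((2*I)) = -8 + (H + I)*(1/(2*I)) = -8 + (H + I)/(2*I))
1/y(t(Q(5, 6), 4), -29) = 1/((-29 - 60*(-1 + 4)*(3 + 5*6**2))/(2*((4*(-1 + 4)*(3 + 5*6**2))))) = 1/((-29 - 60*3*(3 + 5*36))/(2*((4*3*(3 + 5*36))))) = 1/((-29 - 60*3*(3 + 180))/(2*((4*3*(3 + 180))))) = 1/((-29 - 60*3*183)/(2*((4*3*183)))) = 1/((1/2)*(-29 - 15*2196)/2196) = 1/((1/2)*(1/2196)*(-29 - 32940)) = 1/((1/2)*(1/2196)*(-32969)) = 1/(-32969/4392) = -4392/32969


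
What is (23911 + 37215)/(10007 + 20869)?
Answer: 30563/15438 ≈ 1.9797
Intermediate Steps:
(23911 + 37215)/(10007 + 20869) = 61126/30876 = 61126*(1/30876) = 30563/15438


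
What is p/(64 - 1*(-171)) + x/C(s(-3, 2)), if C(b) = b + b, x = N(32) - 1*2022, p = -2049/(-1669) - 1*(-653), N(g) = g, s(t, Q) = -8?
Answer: 398989173/3137720 ≈ 127.16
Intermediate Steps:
p = 1091906/1669 (p = -2049*(-1/1669) + 653 = 2049/1669 + 653 = 1091906/1669 ≈ 654.23)
x = -1990 (x = 32 - 1*2022 = 32 - 2022 = -1990)
C(b) = 2*b
p/(64 - 1*(-171)) + x/C(s(-3, 2)) = 1091906/(1669*(64 - 1*(-171))) - 1990/(2*(-8)) = 1091906/(1669*(64 + 171)) - 1990/(-16) = (1091906/1669)/235 - 1990*(-1/16) = (1091906/1669)*(1/235) + 995/8 = 1091906/392215 + 995/8 = 398989173/3137720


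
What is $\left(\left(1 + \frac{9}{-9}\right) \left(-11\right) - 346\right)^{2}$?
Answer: $119716$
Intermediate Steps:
$\left(\left(1 + \frac{9}{-9}\right) \left(-11\right) - 346\right)^{2} = \left(\left(1 + 9 \left(- \frac{1}{9}\right)\right) \left(-11\right) - 346\right)^{2} = \left(\left(1 - 1\right) \left(-11\right) - 346\right)^{2} = \left(0 \left(-11\right) - 346\right)^{2} = \left(0 - 346\right)^{2} = \left(-346\right)^{2} = 119716$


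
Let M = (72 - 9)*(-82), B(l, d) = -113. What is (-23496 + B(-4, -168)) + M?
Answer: -28775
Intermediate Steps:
M = -5166 (M = 63*(-82) = -5166)
(-23496 + B(-4, -168)) + M = (-23496 - 113) - 5166 = -23609 - 5166 = -28775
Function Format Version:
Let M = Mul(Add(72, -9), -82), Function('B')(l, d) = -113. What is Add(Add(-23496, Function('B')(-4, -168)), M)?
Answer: -28775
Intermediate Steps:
M = -5166 (M = Mul(63, -82) = -5166)
Add(Add(-23496, Function('B')(-4, -168)), M) = Add(Add(-23496, -113), -5166) = Add(-23609, -5166) = -28775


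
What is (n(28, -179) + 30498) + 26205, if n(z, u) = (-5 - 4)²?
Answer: 56784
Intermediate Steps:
n(z, u) = 81 (n(z, u) = (-9)² = 81)
(n(28, -179) + 30498) + 26205 = (81 + 30498) + 26205 = 30579 + 26205 = 56784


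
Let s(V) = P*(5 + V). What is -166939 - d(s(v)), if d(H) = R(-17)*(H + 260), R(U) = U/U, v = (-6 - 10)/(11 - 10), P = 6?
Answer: -167133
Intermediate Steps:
v = -16 (v = -16/1 = -16*1 = -16)
R(U) = 1
s(V) = 30 + 6*V (s(V) = 6*(5 + V) = 30 + 6*V)
d(H) = 260 + H (d(H) = 1*(H + 260) = 1*(260 + H) = 260 + H)
-166939 - d(s(v)) = -166939 - (260 + (30 + 6*(-16))) = -166939 - (260 + (30 - 96)) = -166939 - (260 - 66) = -166939 - 1*194 = -166939 - 194 = -167133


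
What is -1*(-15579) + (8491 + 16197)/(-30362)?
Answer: 236492455/15181 ≈ 15578.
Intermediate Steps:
-1*(-15579) + (8491 + 16197)/(-30362) = 15579 + 24688*(-1/30362) = 15579 - 12344/15181 = 236492455/15181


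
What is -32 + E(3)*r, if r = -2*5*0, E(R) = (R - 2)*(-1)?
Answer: -32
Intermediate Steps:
E(R) = 2 - R (E(R) = (-2 + R)*(-1) = 2 - R)
r = 0 (r = -10*0 = 0)
-32 + E(3)*r = -32 + (2 - 1*3)*0 = -32 + (2 - 3)*0 = -32 - 1*0 = -32 + 0 = -32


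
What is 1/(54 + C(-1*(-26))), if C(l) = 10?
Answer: 1/64 ≈ 0.015625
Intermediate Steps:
1/(54 + C(-1*(-26))) = 1/(54 + 10) = 1/64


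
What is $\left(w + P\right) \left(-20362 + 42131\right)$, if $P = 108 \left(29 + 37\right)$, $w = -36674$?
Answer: $-643186874$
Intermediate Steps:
$P = 7128$ ($P = 108 \cdot 66 = 7128$)
$\left(w + P\right) \left(-20362 + 42131\right) = \left(-36674 + 7128\right) \left(-20362 + 42131\right) = \left(-29546\right) 21769 = -643186874$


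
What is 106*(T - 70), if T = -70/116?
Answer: -217035/29 ≈ -7484.0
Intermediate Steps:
T = -35/58 (T = -70*1/116 = -35/58 ≈ -0.60345)
106*(T - 70) = 106*(-35/58 - 70) = 106*(-4095/58) = -217035/29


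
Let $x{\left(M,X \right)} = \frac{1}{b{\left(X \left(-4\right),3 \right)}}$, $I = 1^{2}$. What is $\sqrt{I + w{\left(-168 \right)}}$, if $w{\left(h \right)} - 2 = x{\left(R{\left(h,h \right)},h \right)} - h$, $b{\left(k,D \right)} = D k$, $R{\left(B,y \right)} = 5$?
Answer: $\frac{\sqrt{4826318}}{168} \approx 13.077$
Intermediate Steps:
$I = 1$
$x{\left(M,X \right)} = - \frac{1}{12 X}$ ($x{\left(M,X \right)} = \frac{1}{3 X \left(-4\right)} = \frac{1}{3 \left(- 4 X\right)} = \frac{1}{\left(-12\right) X} = - \frac{1}{12 X}$)
$w{\left(h \right)} = 2 - h - \frac{1}{12 h}$ ($w{\left(h \right)} = 2 - \left(h + \frac{1}{12 h}\right) = 2 - h - \frac{1}{12 h}$)
$\sqrt{I + w{\left(-168 \right)}} = \sqrt{1 - \left(-170 - \frac{1}{2016}\right)} = \sqrt{1 + \left(2 + 168 - - \frac{1}{2016}\right)} = \sqrt{1 + \left(2 + 168 + \frac{1}{2016}\right)} = \sqrt{1 + \frac{342721}{2016}} = \sqrt{\frac{344737}{2016}} = \frac{\sqrt{4826318}}{168}$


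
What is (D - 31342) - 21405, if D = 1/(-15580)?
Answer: -821798261/15580 ≈ -52747.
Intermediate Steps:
D = -1/15580 ≈ -6.4185e-5
(D - 31342) - 21405 = (-1/15580 - 31342) - 21405 = -488308361/15580 - 21405 = -821798261/15580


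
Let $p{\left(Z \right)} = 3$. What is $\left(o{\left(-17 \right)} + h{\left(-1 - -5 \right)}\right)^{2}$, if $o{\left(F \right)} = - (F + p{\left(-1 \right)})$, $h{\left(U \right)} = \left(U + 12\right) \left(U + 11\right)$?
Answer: $64516$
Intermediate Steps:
$h{\left(U \right)} = \left(11 + U\right) \left(12 + U\right)$ ($h{\left(U \right)} = \left(12 + U\right) \left(11 + U\right) = \left(11 + U\right) \left(12 + U\right)$)
$o{\left(F \right)} = -3 - F$ ($o{\left(F \right)} = - (F + 3) = - (3 + F) = -3 - F$)
$\left(o{\left(-17 \right)} + h{\left(-1 - -5 \right)}\right)^{2} = \left(\left(-3 - -17\right) + \left(132 + \left(-1 - -5\right)^{2} + 23 \left(-1 - -5\right)\right)\right)^{2} = \left(\left(-3 + 17\right) + \left(132 + \left(-1 + 5\right)^{2} + 23 \left(-1 + 5\right)\right)\right)^{2} = \left(14 + \left(132 + 4^{2} + 23 \cdot 4\right)\right)^{2} = \left(14 + \left(132 + 16 + 92\right)\right)^{2} = \left(14 + 240\right)^{2} = 254^{2} = 64516$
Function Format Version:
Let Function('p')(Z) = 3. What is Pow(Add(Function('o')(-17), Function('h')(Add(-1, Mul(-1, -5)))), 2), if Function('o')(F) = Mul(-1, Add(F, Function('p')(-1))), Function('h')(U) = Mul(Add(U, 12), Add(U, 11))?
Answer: 64516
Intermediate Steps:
Function('h')(U) = Mul(Add(11, U), Add(12, U)) (Function('h')(U) = Mul(Add(12, U), Add(11, U)) = Mul(Add(11, U), Add(12, U)))
Function('o')(F) = Add(-3, Mul(-1, F)) (Function('o')(F) = Mul(-1, Add(F, 3)) = Mul(-1, Add(3, F)) = Add(-3, Mul(-1, F)))
Pow(Add(Function('o')(-17), Function('h')(Add(-1, Mul(-1, -5)))), 2) = Pow(Add(Add(-3, Mul(-1, -17)), Add(132, Pow(Add(-1, Mul(-1, -5)), 2), Mul(23, Add(-1, Mul(-1, -5))))), 2) = Pow(Add(Add(-3, 17), Add(132, Pow(Add(-1, 5), 2), Mul(23, Add(-1, 5)))), 2) = Pow(Add(14, Add(132, Pow(4, 2), Mul(23, 4))), 2) = Pow(Add(14, Add(132, 16, 92)), 2) = Pow(Add(14, 240), 2) = Pow(254, 2) = 64516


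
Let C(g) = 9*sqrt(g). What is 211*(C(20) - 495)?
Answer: -104445 + 3798*sqrt(5) ≈ -95952.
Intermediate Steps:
211*(C(20) - 495) = 211*(9*sqrt(20) - 495) = 211*(9*(2*sqrt(5)) - 495) = 211*(18*sqrt(5) - 495) = 211*(-495 + 18*sqrt(5)) = -104445 + 3798*sqrt(5)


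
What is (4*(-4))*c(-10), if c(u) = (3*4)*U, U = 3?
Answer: -576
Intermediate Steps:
c(u) = 36 (c(u) = (3*4)*3 = 12*3 = 36)
(4*(-4))*c(-10) = (4*(-4))*36 = -16*36 = -576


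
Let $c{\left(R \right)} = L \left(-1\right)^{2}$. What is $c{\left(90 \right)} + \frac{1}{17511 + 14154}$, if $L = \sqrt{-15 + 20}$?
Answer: $\frac{1}{31665} + \sqrt{5} \approx 2.2361$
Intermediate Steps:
$L = \sqrt{5} \approx 2.2361$
$c{\left(R \right)} = \sqrt{5}$ ($c{\left(R \right)} = \sqrt{5} \left(-1\right)^{2} = \sqrt{5} \cdot 1 = \sqrt{5}$)
$c{\left(90 \right)} + \frac{1}{17511 + 14154} = \sqrt{5} + \frac{1}{17511 + 14154} = \sqrt{5} + \frac{1}{31665} = \frac{1}{31665} + \sqrt{5}$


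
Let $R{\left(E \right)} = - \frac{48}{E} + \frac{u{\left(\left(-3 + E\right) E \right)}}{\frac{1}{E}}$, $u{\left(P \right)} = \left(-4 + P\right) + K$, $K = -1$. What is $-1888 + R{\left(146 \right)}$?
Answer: $\frac{222326586}{73} \approx 3.0456 \cdot 10^{6}$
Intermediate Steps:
$u{\left(P \right)} = -5 + P$ ($u{\left(P \right)} = \left(-4 + P\right) - 1 = -5 + P$)
$R{\left(E \right)} = - \frac{48}{E} + E \left(-5 + E \left(-3 + E\right)\right)$ ($R{\left(E \right)} = - \frac{48}{E} + \frac{-5 + \left(-3 + E\right) E}{\frac{1}{E}} = - \frac{48}{E} + \left(-5 + E \left(-3 + E\right)\right) E = - \frac{48}{E} + E \left(-5 + E \left(-3 + E\right)\right)$)
$-1888 + R{\left(146 \right)} = -1888 + \frac{-48 + 146^{2} \left(-5 + 146 \left(-3 + 146\right)\right)}{146} = -1888 + \frac{-48 + 21316 \left(-5 + 146 \cdot 143\right)}{146} = -1888 + \frac{-48 + 21316 \left(-5 + 20878\right)}{146} = -1888 + \frac{-48 + 21316 \cdot 20873}{146} = -1888 + \frac{-48 + 444928868}{146} = -1888 + \frac{1}{146} \cdot 444928820 = -1888 + \frac{222464410}{73} = \frac{222326586}{73}$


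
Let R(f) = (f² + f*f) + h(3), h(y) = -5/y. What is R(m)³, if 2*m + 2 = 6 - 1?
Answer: 4913/216 ≈ 22.745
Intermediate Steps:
m = 3/2 (m = -1 + (6 - 1)/2 = -1 + (½)*5 = -1 + 5/2 = 3/2 ≈ 1.5000)
R(f) = -5/3 + 2*f² (R(f) = (f² + f*f) - 5/3 = (f² + f²) - 5*⅓ = 2*f² - 5/3 = -5/3 + 2*f²)
R(m)³ = (-5/3 + 2*(3/2)²)³ = (-5/3 + 2*(9/4))³ = (-5/3 + 9/2)³ = (17/6)³ = 4913/216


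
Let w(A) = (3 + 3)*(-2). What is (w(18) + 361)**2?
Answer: 121801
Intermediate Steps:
w(A) = -12 (w(A) = 6*(-2) = -12)
(w(18) + 361)**2 = (-12 + 361)**2 = 349**2 = 121801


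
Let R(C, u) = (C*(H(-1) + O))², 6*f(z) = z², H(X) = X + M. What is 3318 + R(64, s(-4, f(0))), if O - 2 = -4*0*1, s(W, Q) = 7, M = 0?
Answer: 7414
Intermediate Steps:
H(X) = X (H(X) = X + 0 = X)
f(z) = z²/6
O = 2 (O = 2 - 4*0*1 = 2 + 0*1 = 2 + 0 = 2)
R(C, u) = C² (R(C, u) = (C*(-1 + 2))² = (C*1)² = C²)
3318 + R(64, s(-4, f(0))) = 3318 + 64² = 3318 + 4096 = 7414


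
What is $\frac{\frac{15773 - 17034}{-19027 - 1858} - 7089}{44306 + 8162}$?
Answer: $- \frac{37013126}{273948545} \approx -0.13511$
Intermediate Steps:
$\frac{\frac{15773 - 17034}{-19027 - 1858} - 7089}{44306 + 8162} = \frac{- \frac{1261}{-20885} - 7089}{52468} = \left(\left(-1261\right) \left(- \frac{1}{20885}\right) - 7089\right) \frac{1}{52468} = \left(\frac{1261}{20885} - 7089\right) \frac{1}{52468} = \left(- \frac{148052504}{20885}\right) \frac{1}{52468} = - \frac{37013126}{273948545}$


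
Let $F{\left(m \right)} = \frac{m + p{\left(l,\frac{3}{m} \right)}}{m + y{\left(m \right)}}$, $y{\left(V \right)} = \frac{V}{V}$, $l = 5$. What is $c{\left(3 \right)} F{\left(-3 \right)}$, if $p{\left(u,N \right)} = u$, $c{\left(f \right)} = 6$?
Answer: $-6$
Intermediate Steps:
$y{\left(V \right)} = 1$
$F{\left(m \right)} = \frac{5 + m}{1 + m}$ ($F{\left(m \right)} = \frac{m + 5}{m + 1} = \frac{5 + m}{1 + m}$)
$c{\left(3 \right)} F{\left(-3 \right)} = 6 \frac{5 - 3}{1 - 3} = 6 \frac{1}{-2} \cdot 2 = 6 \left(\left(- \frac{1}{2}\right) 2\right) = 6 \left(-1\right) = -6$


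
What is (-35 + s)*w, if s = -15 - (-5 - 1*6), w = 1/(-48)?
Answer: 13/16 ≈ 0.81250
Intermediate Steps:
w = -1/48 ≈ -0.020833
s = -4 (s = -15 - (-5 - 6) = -15 - 1*(-11) = -15 + 11 = -4)
(-35 + s)*w = (-35 - 4)*(-1/48) = -39*(-1/48) = 13/16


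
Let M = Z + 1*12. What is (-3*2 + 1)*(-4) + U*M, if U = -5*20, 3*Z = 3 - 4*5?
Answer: -1840/3 ≈ -613.33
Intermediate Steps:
Z = -17/3 (Z = (3 - 4*5)/3 = (3 - 20)/3 = (⅓)*(-17) = -17/3 ≈ -5.6667)
M = 19/3 (M = -17/3 + 1*12 = -17/3 + 12 = 19/3 ≈ 6.3333)
U = -100
(-3*2 + 1)*(-4) + U*M = (-3*2 + 1)*(-4) - 100*19/3 = (-6 + 1)*(-4) - 1900/3 = -5*(-4) - 1900/3 = 20 - 1900/3 = -1840/3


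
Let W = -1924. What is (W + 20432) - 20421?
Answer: -1913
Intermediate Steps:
(W + 20432) - 20421 = (-1924 + 20432) - 20421 = 18508 - 20421 = -1913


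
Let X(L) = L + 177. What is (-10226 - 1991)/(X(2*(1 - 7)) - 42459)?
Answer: 643/2226 ≈ 0.28886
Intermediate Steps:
X(L) = 177 + L
(-10226 - 1991)/(X(2*(1 - 7)) - 42459) = (-10226 - 1991)/((177 + 2*(1 - 7)) - 42459) = -12217/((177 + 2*(-6)) - 42459) = -12217/((177 - 12) - 42459) = -12217/(165 - 42459) = -12217/(-42294) = -12217*(-1/42294) = 643/2226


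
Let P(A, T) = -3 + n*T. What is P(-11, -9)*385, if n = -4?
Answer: 12705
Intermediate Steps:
P(A, T) = -3 - 4*T
P(-11, -9)*385 = (-3 - 4*(-9))*385 = (-3 + 36)*385 = 33*385 = 12705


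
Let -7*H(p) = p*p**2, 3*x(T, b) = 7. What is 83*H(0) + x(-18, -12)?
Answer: 7/3 ≈ 2.3333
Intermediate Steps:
x(T, b) = 7/3 (x(T, b) = (1/3)*7 = 7/3)
H(p) = -p**3/7 (H(p) = -p*p**2/7 = -p**3/7)
83*H(0) + x(-18, -12) = 83*(-1/7*0**3) + 7/3 = 83*(-1/7*0) + 7/3 = 83*0 + 7/3 = 0 + 7/3 = 7/3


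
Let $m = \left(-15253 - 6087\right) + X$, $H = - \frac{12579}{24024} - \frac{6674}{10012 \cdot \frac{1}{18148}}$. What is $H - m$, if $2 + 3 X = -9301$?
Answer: $\frac{35343393143}{2863432} \approx 12343.0$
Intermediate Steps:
$X = -3101$ ($X = - \frac{2}{3} + \frac{1}{3} \left(-9301\right) = - \frac{2}{3} - \frac{9301}{3} = -3101$)
$H = - \frac{34641748369}{2863432}$ ($H = \left(-12579\right) \frac{1}{24024} - \frac{6674}{10012 \cdot \frac{1}{18148}} = - \frac{599}{1144} - \frac{6674}{\frac{2503}{4537}} = - \frac{599}{1144} - \frac{30279938}{2503} = - \frac{34641748369}{2863432} \approx -12098.0$)
$m = -24441$ ($m = \left(-15253 - 6087\right) - 3101 = -21340 - 3101 = -24441$)
$H - m = - \frac{34641748369}{2863432} - -24441 = - \frac{34641748369}{2863432} + 24441 = \frac{35343393143}{2863432}$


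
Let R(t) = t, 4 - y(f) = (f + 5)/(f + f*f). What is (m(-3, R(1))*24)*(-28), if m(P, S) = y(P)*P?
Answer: 7392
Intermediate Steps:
y(f) = 4 - (5 + f)/(f + f²) (y(f) = 4 - (f + 5)/(f + f*f) = 4 - (5 + f)/(f + f²))
m(P, S) = (-5 + 3*P + 4*P²)/(1 + P) (m(P, S) = ((-5 + 3*P + 4*P²)/(P*(1 + P)))*P = (-5 + 3*P + 4*P²)/(1 + P))
(m(-3, R(1))*24)*(-28) = (((-5 + 3*(-3) + 4*(-3)²)/(1 - 3))*24)*(-28) = (((-5 - 9 + 4*9)/(-2))*24)*(-28) = (-(-5 - 9 + 36)/2*24)*(-28) = (-½*22*24)*(-28) = -11*24*(-28) = -264*(-28) = 7392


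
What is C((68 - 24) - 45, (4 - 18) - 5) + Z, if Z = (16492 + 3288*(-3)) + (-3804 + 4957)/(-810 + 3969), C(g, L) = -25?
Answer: 20860030/3159 ≈ 6603.4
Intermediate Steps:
Z = 20939005/3159 (Z = (16492 - 9864) + 1153/3159 = 6628 + 1153*(1/3159) = 6628 + 1153/3159 = 20939005/3159 ≈ 6628.4)
C((68 - 24) - 45, (4 - 18) - 5) + Z = -25 + 20939005/3159 = 20860030/3159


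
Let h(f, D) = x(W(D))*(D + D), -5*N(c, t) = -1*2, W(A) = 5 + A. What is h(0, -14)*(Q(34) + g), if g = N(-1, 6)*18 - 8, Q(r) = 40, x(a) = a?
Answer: 49392/5 ≈ 9878.4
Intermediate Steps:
N(c, t) = 2/5 (N(c, t) = -(-1)*2/5 = -1/5*(-2) = 2/5)
h(f, D) = 2*D*(5 + D) (h(f, D) = (5 + D)*(D + D) = (5 + D)*(2*D) = 2*D*(5 + D))
g = -4/5 (g = (2/5)*18 - 8 = 36/5 - 8 = -4/5 ≈ -0.80000)
h(0, -14)*(Q(34) + g) = (2*(-14)*(5 - 14))*(40 - 4/5) = (2*(-14)*(-9))*(196/5) = 252*(196/5) = 49392/5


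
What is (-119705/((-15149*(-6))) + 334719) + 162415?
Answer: 45186378091/90894 ≈ 4.9713e+5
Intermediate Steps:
(-119705/((-15149*(-6))) + 334719) + 162415 = (-119705/90894 + 334719) + 162415 = 30423829081/90894 + 162415 = 45186378091/90894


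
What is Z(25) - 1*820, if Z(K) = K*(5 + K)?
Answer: -70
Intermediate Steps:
Z(25) - 1*820 = 25*(5 + 25) - 1*820 = 25*30 - 820 = 750 - 820 = -70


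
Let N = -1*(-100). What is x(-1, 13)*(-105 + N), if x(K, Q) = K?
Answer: 5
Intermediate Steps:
N = 100
x(-1, 13)*(-105 + N) = -(-105 + 100) = -1*(-5) = 5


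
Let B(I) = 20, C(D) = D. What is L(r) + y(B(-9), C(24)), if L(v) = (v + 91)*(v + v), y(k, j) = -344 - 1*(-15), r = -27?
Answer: -3785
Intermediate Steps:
y(k, j) = -329 (y(k, j) = -344 + 15 = -329)
L(v) = 2*v*(91 + v) (L(v) = (91 + v)*(2*v) = 2*v*(91 + v))
L(r) + y(B(-9), C(24)) = 2*(-27)*(91 - 27) - 329 = 2*(-27)*64 - 329 = -3456 - 329 = -3785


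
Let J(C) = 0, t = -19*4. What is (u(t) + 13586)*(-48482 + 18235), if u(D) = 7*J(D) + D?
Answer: -408636970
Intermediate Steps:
t = -76
u(D) = D (u(D) = 7*0 + D = 0 + D = D)
(u(t) + 13586)*(-48482 + 18235) = (-76 + 13586)*(-48482 + 18235) = 13510*(-30247) = -408636970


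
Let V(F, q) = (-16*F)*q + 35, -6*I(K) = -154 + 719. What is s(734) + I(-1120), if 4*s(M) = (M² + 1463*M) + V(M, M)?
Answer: -21023519/12 ≈ -1.7520e+6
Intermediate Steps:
I(K) = -565/6 (I(K) = -(-154 + 719)/6 = -⅙*565 = -565/6)
V(F, q) = 35 - 16*F*q (V(F, q) = -16*F*q + 35 = 35 - 16*F*q)
s(M) = 35/4 - 15*M²/4 + 1463*M/4 (s(M) = ((M² + 1463*M) + (35 - 16*M*M))/4 = ((M² + 1463*M) + (35 - 16*M²))/4 = (35 - 15*M² + 1463*M)/4 = 35/4 - 15*M²/4 + 1463*M/4)
s(734) + I(-1120) = (35/4 - 15/4*734² + (1463/4)*734) - 565/6 = (35/4 - 15/4*538756 + 536921/2) - 565/6 = (35/4 - 2020335 + 536921/2) - 565/6 = -7007463/4 - 565/6 = -21023519/12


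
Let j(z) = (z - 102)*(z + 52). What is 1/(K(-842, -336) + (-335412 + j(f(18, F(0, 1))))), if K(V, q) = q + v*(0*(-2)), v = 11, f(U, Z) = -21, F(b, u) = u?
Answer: -1/339561 ≈ -2.9450e-6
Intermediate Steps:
j(z) = (-102 + z)*(52 + z)
K(V, q) = q (K(V, q) = q + 11*(0*(-2)) = q + 11*0 = q + 0 = q)
1/(K(-842, -336) + (-335412 + j(f(18, F(0, 1))))) = 1/(-336 + (-335412 + (-5304 + (-21)² - 50*(-21)))) = 1/(-336 + (-335412 + (-5304 + 441 + 1050))) = 1/(-336 + (-335412 - 3813)) = 1/(-336 - 339225) = 1/(-339561) = -1/339561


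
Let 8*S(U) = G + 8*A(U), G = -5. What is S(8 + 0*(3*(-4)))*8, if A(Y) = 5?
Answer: 35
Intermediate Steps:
S(U) = 35/8 (S(U) = (-5 + 8*5)/8 = (-5 + 40)/8 = (⅛)*35 = 35/8)
S(8 + 0*(3*(-4)))*8 = (35/8)*8 = 35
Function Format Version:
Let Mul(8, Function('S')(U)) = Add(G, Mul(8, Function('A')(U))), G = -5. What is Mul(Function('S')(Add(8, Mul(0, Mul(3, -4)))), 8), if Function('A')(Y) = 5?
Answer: 35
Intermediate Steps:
Function('S')(U) = Rational(35, 8) (Function('S')(U) = Mul(Rational(1, 8), Add(-5, Mul(8, 5))) = Mul(Rational(1, 8), Add(-5, 40)) = Mul(Rational(1, 8), 35) = Rational(35, 8))
Mul(Function('S')(Add(8, Mul(0, Mul(3, -4)))), 8) = Mul(Rational(35, 8), 8) = 35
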